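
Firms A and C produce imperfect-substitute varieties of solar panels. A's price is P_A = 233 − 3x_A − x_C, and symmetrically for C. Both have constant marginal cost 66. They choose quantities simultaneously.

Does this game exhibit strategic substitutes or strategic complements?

Firm A's profit: π = x_A(233 − 3x_A − x_C) − 66x_A.
∂π/∂x_A = 167 − 6x_A − x_C = 0 ⇒ x_A = 167/6 − (1/6)x_C.
The best-response slope dx_A/dx_C = −1/6 < 0: the reaction function is downward-sloping, so the choices are strategic substitutes.

strategic substitutes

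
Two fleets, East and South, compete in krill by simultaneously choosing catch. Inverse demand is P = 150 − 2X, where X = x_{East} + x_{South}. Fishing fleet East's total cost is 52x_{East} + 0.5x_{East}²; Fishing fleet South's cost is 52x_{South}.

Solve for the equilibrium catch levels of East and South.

12.25, 18.375

Fishing fleet East's profit: π = x_{East}(150 − 2(x_{East} + x_{South})) − 52x_{East} − 0.5x_{East}².
∂π/∂x_{East} = 98 − 5x_{East} − 2x_{South} = 0, so x_{East} = 19.6 − 0.4x_{South}.
For South: ∂π/∂x_{South} = 98 − 4x_{South} − 2x_{East} = 0 ⇒ x_{South} = 24.5 − 0.5x_{East}.
Substituting the second reaction function into the first: x_{East} = 19.6 − 0.4(24.5 − 0.5x_{East}), which gives 0.8x_{East} = 9.8 ⇒ x_{East} = 12.25.
Then x_{South} = 24.5 − 0.5·12.25 = 18.375.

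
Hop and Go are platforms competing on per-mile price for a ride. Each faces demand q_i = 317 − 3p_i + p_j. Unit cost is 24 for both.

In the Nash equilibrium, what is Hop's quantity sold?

Hop's profit: π = (p_{Hop} − 24)(317 − 3p_{Hop} + p_{Go}).
∂π/∂p_{Hop} = 389 − 6p_{Hop} + p_{Go} = 0 ⇒ p_{Hop} = 389/6 + (1/6)p_{Go}.
Setting p_{Hop} = p_{Go} in the reaction function: p_{Hop} = 389/6 + (1/6)p_{Hop}, so p_{Hop} = (389/6) / (5/6) = 77.8.
q_{Hop} = 317 − 3·77.8 + 77.8 = 161.4.

161.4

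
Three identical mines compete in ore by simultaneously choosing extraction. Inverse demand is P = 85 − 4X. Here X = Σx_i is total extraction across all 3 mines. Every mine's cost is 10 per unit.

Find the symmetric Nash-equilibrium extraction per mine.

4.6875

A representative mine's profit is π_i = x_i(85 − 4X) − 10x_i, with X = x_i + Σ_{j≠i} x_j.
First-order condition: 75 − 8x_i − 4Σ_{j≠i} x_j = 0.
In a symmetric equilibrium every mine chooses the same x, so Σ_{j≠i} x_j = 2x. The condition becomes 75 − 16x = 0, giving x = 75/16 = 4.6875.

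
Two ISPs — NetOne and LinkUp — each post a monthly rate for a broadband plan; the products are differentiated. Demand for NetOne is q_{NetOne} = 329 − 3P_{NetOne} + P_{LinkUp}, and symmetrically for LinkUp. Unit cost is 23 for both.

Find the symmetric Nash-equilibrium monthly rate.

79.6

NetOne's profit: π = (P_{NetOne} − 23)(329 − 3P_{NetOne} + P_{LinkUp}).
∂π/∂P_{NetOne} = 398 − 6P_{NetOne} + P_{LinkUp} = 0 ⇒ P_{NetOne} = 199/3 + (1/6)P_{LinkUp}.
By symmetry P_{LinkUp} = P_{NetOne}; substituting into the reaction function, (5/6)P_{NetOne} = 199/3 and P_{NetOne} = 79.6.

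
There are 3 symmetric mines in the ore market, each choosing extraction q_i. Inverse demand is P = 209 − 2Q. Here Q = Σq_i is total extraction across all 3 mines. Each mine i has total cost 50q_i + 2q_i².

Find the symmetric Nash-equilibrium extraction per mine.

A representative mine's profit is π_i = q_i(209 − 2Q) − 50q_i − 2q_i², with Q = q_i + Σ_{j≠i} q_j.
First-order condition: 159 − 8q_i − 2Σ_{j≠i} q_j = 0.
With identical mines, set every q_j = q: then 159 − 8q − 4q = 0, i.e. q = 159/12 = 13.25.

13.25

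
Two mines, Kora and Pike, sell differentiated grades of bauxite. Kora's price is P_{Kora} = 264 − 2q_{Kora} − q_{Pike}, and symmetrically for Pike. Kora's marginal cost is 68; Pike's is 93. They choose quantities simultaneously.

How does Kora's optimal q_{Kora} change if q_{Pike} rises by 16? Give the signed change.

Mine Kora's profit: π = q_{Kora}(264 − 2q_{Kora} − q_{Pike}) − 68q_{Kora}.
∂π/∂q_{Kora} = 196 − 4q_{Kora} − q_{Pike} = 0 ⇒ q_{Kora} = 49 − 0.25q_{Pike}.
The reaction-function slope is −0.25, so a 16-unit rise in q_{Pike} moves q_{Kora} by −0.25 × 16 = −4. Kora's best response falls — the actions are strategic substitutes.

-4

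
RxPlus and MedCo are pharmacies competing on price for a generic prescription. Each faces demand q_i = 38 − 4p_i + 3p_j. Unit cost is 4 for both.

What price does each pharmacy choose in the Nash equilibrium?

RxPlus's profit: π = (p_{RxPlus} − 4)(38 − 4p_{RxPlus} + 3p_{MedCo}).
∂π/∂p_{RxPlus} = 54 − 8p_{RxPlus} + 3p_{MedCo} = 0 ⇒ p_{RxPlus} = 6.75 + 0.375p_{MedCo}.
The game is symmetric, so in equilibrium p_{MedCo} = p_{RxPlus}: the reaction function gives 0.625p_{RxPlus} = 6.75, hence p_{RxPlus} = 10.8.

10.8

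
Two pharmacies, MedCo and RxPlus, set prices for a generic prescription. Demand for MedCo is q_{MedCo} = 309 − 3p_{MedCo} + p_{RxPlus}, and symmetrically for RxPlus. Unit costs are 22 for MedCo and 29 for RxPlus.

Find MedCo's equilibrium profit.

MedCo's profit: π = (p_{MedCo} − 22)(309 − 3p_{MedCo} + p_{RxPlus}).
∂π/∂p_{MedCo} = 375 − 6p_{MedCo} + p_{RxPlus} = 0 ⇒ p_{MedCo} = 62.5 + (1/6)p_{RxPlus}.
Similarly p_{RxPlus} = 66 + (1/6)p_{MedCo}.
Substituting the second reaction function into the first: p_{MedCo} = 62.5 + (1/6)(66 + (1/6)p_{MedCo}), which gives (35/36)p_{MedCo} = 73.5 ⇒ p_{MedCo} = 75.6.
Then p_{RxPlus} = 66 + (1/6)·75.6 = 78.6.
q_{MedCo} = 309 − 3·75.6 + 78.6 = 160.8.
Profit = (75.6 − 22)·160.8 = 8618.88.

8618.88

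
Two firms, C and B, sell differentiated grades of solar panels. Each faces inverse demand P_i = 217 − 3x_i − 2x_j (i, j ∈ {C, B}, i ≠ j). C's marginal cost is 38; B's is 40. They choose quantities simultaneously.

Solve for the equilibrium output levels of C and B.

Firm C's profit: π = x_C(217 − 3x_C − 2x_B) − 38x_C.
∂π/∂x_C = 179 − 6x_C − 2x_B = 0 ⇒ x_C = 179/6 − (1/3)x_B.
Similarly x_B = 29.5 − (1/3)x_C.
Solving the two reaction functions simultaneously: (1 − (−1/3)(−1/3))x_C = 179/6 − (1/3)·29.5, so (8/9)x_C = 20 and x_C = 22.5.
Then x_B = 29.5 − (1/3)·22.5 = 22.

22.5, 22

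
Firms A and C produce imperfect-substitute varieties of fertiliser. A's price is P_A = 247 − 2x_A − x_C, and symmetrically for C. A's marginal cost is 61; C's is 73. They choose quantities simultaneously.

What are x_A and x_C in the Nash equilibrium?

Firm A's profit: π = x_A(247 − 2x_A − x_C) − 61x_A.
∂π/∂x_A = 186 − 4x_A − x_C = 0 ⇒ x_A = 46.5 − 0.25x_C.
Similarly x_C = 43.5 − 0.25x_A.
Plugging x_C into A's best response: x_A = 46.5 − 0.25(43.5 − 0.25x_A) ⇒ 0.9375x_A = 35.625, so x_A = 38.
Then x_C = 43.5 − 0.25·38 = 34.

38, 34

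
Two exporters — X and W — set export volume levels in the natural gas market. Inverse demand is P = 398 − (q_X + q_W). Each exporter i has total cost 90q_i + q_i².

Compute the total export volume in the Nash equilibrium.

123.2

Exporter X's profit: π = q_X(398 − (q_X + q_W)) − 90q_X − q_X².
∂π/∂q_X = 308 − 4q_X − q_W = 0, so q_X = 77 − 0.25q_W.
Setting q_X = q_W in the reaction function: q_X = 77 − 0.25q_X, so q_X = 77 / 1.25 = 61.6.
Total export volume: 61.6 + 61.6 = 123.2.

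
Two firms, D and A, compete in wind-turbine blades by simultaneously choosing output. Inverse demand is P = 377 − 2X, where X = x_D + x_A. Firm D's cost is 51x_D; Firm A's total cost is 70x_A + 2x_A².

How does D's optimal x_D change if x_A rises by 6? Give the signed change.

Firm D's profit: π = x_D(377 − 2(x_D + x_A)) − 51x_D.
∂π/∂x_D = 326 − 4x_D − 2x_A = 0, so x_D = 81.5 − 0.5x_A.
The reaction-function slope is −0.5, so a 6-unit rise in x_A moves x_D by −0.5 × 6 = −3. D's best response falls — the actions are strategic substitutes.

-3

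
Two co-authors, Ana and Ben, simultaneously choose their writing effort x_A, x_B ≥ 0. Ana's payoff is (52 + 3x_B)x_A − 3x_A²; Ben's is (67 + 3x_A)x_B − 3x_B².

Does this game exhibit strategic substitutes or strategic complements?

Expanding Ana's payoff: 52x_A + 3x_Bx_A − 3x_A².
∂π/∂x_A = 52 + 3x_B − 6x_A = 0, so x_A = 26/3 + 0.5x_B.
The best-response slope dx_A/dx_B = 0.5 > 0: the reaction function is upward-sloping, so the choices are strategic complements.

strategic complements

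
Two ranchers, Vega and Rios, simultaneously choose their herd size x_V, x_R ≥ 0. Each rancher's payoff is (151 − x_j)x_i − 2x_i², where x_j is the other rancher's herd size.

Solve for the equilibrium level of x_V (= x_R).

Vega's payoff is (151 − x_R)x_V − 2x_V².
∂π/∂x_V = 151 − x_R − 4x_V = 0, so x_V = 37.75 − 0.25x_R.
By symmetry x_R = x_V; substituting into the reaction function, 1.25x_V = 37.75 and x_V = 30.2.

30.2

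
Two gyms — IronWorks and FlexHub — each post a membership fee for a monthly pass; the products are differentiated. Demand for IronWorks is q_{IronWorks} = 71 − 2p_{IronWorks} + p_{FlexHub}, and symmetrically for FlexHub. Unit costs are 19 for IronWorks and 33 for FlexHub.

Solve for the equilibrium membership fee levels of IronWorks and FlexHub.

38.2, 43.8

IronWorks's profit: π = (p_{IronWorks} − 19)(71 − 2p_{IronWorks} + p_{FlexHub}).
∂π/∂p_{IronWorks} = 109 − 4p_{IronWorks} + p_{FlexHub} = 0 ⇒ p_{IronWorks} = 27.25 + 0.25p_{FlexHub}.
Similarly p_{FlexHub} = 34.25 + 0.25p_{IronWorks}.
Solving the two reaction functions simultaneously: (1 − (0.25)(0.25))p_{IronWorks} = 27.25 + 0.25·34.25, so 0.9375p_{IronWorks} = 35.8125 and p_{IronWorks} = 38.2.
Then p_{FlexHub} = 34.25 + 0.25·38.2 = 43.8.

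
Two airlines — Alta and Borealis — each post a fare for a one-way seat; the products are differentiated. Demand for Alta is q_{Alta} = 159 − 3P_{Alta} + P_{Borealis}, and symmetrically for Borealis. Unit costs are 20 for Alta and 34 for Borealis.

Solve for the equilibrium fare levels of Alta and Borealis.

Alta's profit: π = (P_{Alta} − 20)(159 − 3P_{Alta} + P_{Borealis}).
∂π/∂P_{Alta} = 219 − 6P_{Alta} + P_{Borealis} = 0 ⇒ P_{Alta} = 36.5 + (1/6)P_{Borealis}.
Similarly P_{Borealis} = 43.5 + (1/6)P_{Alta}.
Substituting the second reaction function into the first: P_{Alta} = 36.5 + (1/6)(43.5 + (1/6)P_{Alta}), which gives (35/36)P_{Alta} = 43.75 ⇒ P_{Alta} = 45.
Then P_{Borealis} = 43.5 + (1/6)·45 = 51.

45, 51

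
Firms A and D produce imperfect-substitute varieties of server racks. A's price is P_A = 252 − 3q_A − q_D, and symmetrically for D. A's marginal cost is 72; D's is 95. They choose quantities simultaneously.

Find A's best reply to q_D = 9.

28.5

Firm A's profit: π = q_A(252 − 3q_A − q_D) − 72q_A.
∂π/∂q_A = 180 − 6q_A − q_D = 0 ⇒ q_A = 30 − (1/6)q_D.
At q_D = 9: q_A = 30 − (1/6)·9 = 28.5.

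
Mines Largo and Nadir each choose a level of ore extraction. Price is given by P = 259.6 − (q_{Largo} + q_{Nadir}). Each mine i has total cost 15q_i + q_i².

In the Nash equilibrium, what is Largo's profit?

4786.3328

Mine Largo's profit: π = q_{Largo}(259.6 − (q_{Largo} + q_{Nadir})) − 15q_{Largo} − q_{Largo}².
∂π/∂q_{Largo} = 244.6 − 4q_{Largo} − q_{Nadir} = 0, so q_{Largo} = 61.15 − 0.25q_{Nadir}.
The game is symmetric, so in equilibrium q_{Nadir} = q_{Largo}: the reaction function gives 1.25q_{Largo} = 61.15, hence q_{Largo} = 48.92.
Price P = 259.6 − 97.84 = 161.76.
Largo's profit: (161.76 − 15)·48.92 − (48.92)² = 4786.3328.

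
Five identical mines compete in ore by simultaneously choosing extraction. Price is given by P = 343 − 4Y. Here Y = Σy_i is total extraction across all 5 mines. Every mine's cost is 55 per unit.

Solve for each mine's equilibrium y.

A representative mine's profit is π_i = y_i(343 − 4Y) − 55y_i, with Y = y_i + Σ_{j≠i} y_j.
First-order condition: 288 − 8y_i − 4Σ_{j≠i} y_j = 0.
With identical mines, set every y_j = y: then 288 − 8y − 16y = 0, i.e. y = 288/24 = 12.

12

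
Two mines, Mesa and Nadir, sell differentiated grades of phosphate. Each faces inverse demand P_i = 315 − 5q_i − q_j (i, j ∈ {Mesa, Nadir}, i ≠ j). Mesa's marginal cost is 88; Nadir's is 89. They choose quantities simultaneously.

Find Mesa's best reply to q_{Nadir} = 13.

Mine Mesa's profit: π = q_{Mesa}(315 − 5q_{Mesa} − q_{Nadir}) − 88q_{Mesa}.
∂π/∂q_{Mesa} = 227 − 10q_{Mesa} − q_{Nadir} = 0 ⇒ q_{Mesa} = 22.7 − 0.1q_{Nadir}.
At q_{Nadir} = 13: q_{Mesa} = 22.7 − 0.1·13 = 21.4.

21.4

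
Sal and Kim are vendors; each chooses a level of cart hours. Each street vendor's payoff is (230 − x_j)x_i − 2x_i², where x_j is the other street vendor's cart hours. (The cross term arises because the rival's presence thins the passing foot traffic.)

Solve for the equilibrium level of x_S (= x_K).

Sal's payoff is (230 − x_K)x_S − 2x_S².
∂π/∂x_S = 230 − x_K − 4x_S = 0, so x_S = 57.5 − 0.25x_K.
By symmetry x_K = x_S; substituting into the reaction function, 1.25x_S = 57.5 and x_S = 46.

46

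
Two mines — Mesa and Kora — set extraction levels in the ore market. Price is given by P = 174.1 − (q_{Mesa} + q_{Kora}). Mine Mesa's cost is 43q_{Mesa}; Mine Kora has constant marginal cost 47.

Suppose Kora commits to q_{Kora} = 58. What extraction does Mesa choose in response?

Mine Mesa's profit: π = q_{Mesa}(174.1 − (q_{Mesa} + q_{Kora})) − 43q_{Mesa}.
∂π/∂q_{Mesa} = 131.1 − 2q_{Mesa} − q_{Kora} = 0, so q_{Mesa} = 65.55 − 0.5q_{Kora}.
At q_{Kora} = 58: q_{Mesa} = 65.55 − 0.5·58 = 36.55.

36.55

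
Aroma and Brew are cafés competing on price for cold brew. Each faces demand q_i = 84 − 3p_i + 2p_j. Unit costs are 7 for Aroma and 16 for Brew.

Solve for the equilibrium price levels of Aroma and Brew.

Aroma's profit: π = (p_{Aroma} − 7)(84 − 3p_{Aroma} + 2p_{Brew}).
∂π/∂p_{Aroma} = 105 − 6p_{Aroma} + 2p_{Brew} = 0 ⇒ p_{Aroma} = 17.5 + (1/3)p_{Brew}.
Similarly p_{Brew} = 22 + (1/3)p_{Aroma}.
Solving the two reaction functions simultaneously: (1 − (1/3)(1/3))p_{Aroma} = 17.5 + (1/3)·22, so (8/9)p_{Aroma} = 149/6 and p_{Aroma} = 27.9375.
Then p_{Brew} = 22 + (1/3)·27.9375 = 31.3125.

27.9375, 31.3125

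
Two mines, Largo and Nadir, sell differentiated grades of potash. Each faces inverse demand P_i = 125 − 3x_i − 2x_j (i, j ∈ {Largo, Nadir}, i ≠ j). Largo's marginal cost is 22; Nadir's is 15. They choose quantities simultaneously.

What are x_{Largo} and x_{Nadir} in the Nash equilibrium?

12.4375, 14.1875

Mine Largo's profit: π = x_{Largo}(125 − 3x_{Largo} − 2x_{Nadir}) − 22x_{Largo}.
∂π/∂x_{Largo} = 103 − 6x_{Largo} − 2x_{Nadir} = 0 ⇒ x_{Largo} = 103/6 − (1/3)x_{Nadir}.
Similarly x_{Nadir} = 55/3 − (1/3)x_{Largo}.
Plugging x_{Nadir} into Largo's best response: x_{Largo} = 103/6 − (1/3)(55/3 − (1/3)x_{Largo}) ⇒ (8/9)x_{Largo} = 199/18, so x_{Largo} = 12.4375.
Then x_{Nadir} = 55/3 − (1/3)·12.4375 = 14.1875.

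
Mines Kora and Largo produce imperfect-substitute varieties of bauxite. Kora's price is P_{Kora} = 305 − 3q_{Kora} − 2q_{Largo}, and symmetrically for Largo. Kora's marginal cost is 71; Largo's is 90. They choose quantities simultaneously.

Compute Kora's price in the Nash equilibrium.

Mine Kora's profit: π = q_{Kora}(305 − 3q_{Kora} − 2q_{Largo}) − 71q_{Kora}.
∂π/∂q_{Kora} = 234 − 6q_{Kora} − 2q_{Largo} = 0 ⇒ q_{Kora} = 39 − (1/3)q_{Largo}.
Similarly q_{Largo} = 215/6 − (1/3)q_{Kora}.
Substituting the second reaction function into the first: q_{Kora} = 39 − (1/3)(215/6 − (1/3)q_{Kora}), which gives (8/9)q_{Kora} = 487/18 ⇒ q_{Kora} = 30.4375.
Then q_{Largo} = 215/6 − (1/3)·30.4375 = 25.6875.
P_{Kora} = 305 − 3·30.4375 − 2·25.6875 = 162.3125.

162.3125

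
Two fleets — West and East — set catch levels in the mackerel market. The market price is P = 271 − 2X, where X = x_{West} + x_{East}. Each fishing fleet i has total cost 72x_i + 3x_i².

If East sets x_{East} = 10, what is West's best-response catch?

17.9

Fishing fleet West's profit: π = x_{West}(271 − 2(x_{West} + x_{East})) − 72x_{West} − 3x_{West}².
∂π/∂x_{West} = 199 − 10x_{West} − 2x_{East} = 0, so x_{West} = 19.9 − 0.2x_{East}.
At x_{East} = 10: x_{West} = 19.9 − 0.2·10 = 17.9.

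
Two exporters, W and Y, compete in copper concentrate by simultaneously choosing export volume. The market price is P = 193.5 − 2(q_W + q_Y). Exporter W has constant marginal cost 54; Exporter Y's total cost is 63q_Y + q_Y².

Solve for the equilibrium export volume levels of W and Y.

Exporter W's profit: π = q_W(193.5 − 2(q_W + q_Y)) − 54q_W.
∂π/∂q_W = 139.5 − 4q_W − 2q_Y = 0, so q_W = 34.875 − 0.5q_Y.
For Y: ∂π/∂q_Y = 130.5 − 6q_Y − 2q_W = 0 ⇒ q_Y = 21.75 − (1/3)q_W.
Solving the two reaction functions simultaneously: (1 − (−0.5)(−1/3))q_W = 34.875 − 0.5·21.75, so (5/6)q_W = 24 and q_W = 28.8.
Then q_Y = 21.75 − (1/3)·28.8 = 12.15.

28.8, 12.15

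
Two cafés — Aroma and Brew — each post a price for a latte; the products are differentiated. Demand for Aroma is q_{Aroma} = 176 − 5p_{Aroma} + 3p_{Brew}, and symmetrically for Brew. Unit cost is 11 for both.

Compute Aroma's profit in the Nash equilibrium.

2420

Aroma's profit: π = (p_{Aroma} − 11)(176 − 5p_{Aroma} + 3p_{Brew}).
∂π/∂p_{Aroma} = 231 − 10p_{Aroma} + 3p_{Brew} = 0 ⇒ p_{Aroma} = 23.1 + 0.3p_{Brew}.
Setting p_{Aroma} = p_{Brew} in the reaction function: p_{Aroma} = 23.1 + 0.3p_{Aroma}, so p_{Aroma} = 23.1 / 0.7 = 33.
q_{Aroma} = 176 − 5·33 + 3·33 = 110.
Profit = (33 − 11)·110 = 2420.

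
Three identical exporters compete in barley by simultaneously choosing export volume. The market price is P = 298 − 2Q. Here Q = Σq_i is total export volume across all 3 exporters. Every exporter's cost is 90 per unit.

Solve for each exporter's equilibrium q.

A representative exporter's profit is π_i = q_i(298 − 2Q) − 90q_i, with Q = q_i + Σ_{j≠i} q_j.
First-order condition: 208 − 4q_i − 2Σ_{j≠i} q_j = 0.
With identical exporters, set every q_j = q: then 208 − 4q − 4q = 0, i.e. q = 208/8 = 26.

26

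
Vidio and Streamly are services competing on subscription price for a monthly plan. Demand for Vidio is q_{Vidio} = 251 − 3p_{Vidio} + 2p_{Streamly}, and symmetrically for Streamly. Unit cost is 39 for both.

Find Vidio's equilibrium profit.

Vidio's profit: π = (p_{Vidio} − 39)(251 − 3p_{Vidio} + 2p_{Streamly}).
∂π/∂p_{Vidio} = 368 − 6p_{Vidio} + 2p_{Streamly} = 0 ⇒ p_{Vidio} = 184/3 + (1/3)p_{Streamly}.
The game is symmetric, so in equilibrium p_{Streamly} = p_{Vidio}: the reaction function gives (2/3)p_{Vidio} = 184/3, hence p_{Vidio} = 92.
q_{Vidio} = 251 − 3·92 + 2·92 = 159.
Profit = (92 − 39)·159 = 8427.

8427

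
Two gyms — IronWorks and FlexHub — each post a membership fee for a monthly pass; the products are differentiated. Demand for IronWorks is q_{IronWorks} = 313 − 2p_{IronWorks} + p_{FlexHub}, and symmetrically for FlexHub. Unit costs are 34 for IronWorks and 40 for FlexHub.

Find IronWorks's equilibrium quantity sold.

IronWorks's profit: π = (p_{IronWorks} − 34)(313 − 2p_{IronWorks} + p_{FlexHub}).
∂π/∂p_{IronWorks} = 381 − 4p_{IronWorks} + p_{FlexHub} = 0 ⇒ p_{IronWorks} = 95.25 + 0.25p_{FlexHub}.
Similarly p_{FlexHub} = 98.25 + 0.25p_{IronWorks}.
Solving the two reaction functions simultaneously: (1 − (0.25)(0.25))p_{IronWorks} = 95.25 + 0.25·98.25, so 0.9375p_{IronWorks} = 119.8125 and p_{IronWorks} = 127.8.
Then p_{FlexHub} = 98.25 + 0.25·127.8 = 130.2.
q_{IronWorks} = 313 − 2·127.8 + 130.2 = 187.6.

187.6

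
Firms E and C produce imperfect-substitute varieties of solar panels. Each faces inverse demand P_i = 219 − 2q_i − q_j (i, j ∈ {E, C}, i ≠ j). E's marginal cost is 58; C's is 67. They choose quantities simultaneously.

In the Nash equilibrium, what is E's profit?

2151.68

Firm E's profit: π = q_E(219 − 2q_E − q_C) − 58q_E.
∂π/∂q_E = 161 − 4q_E − q_C = 0 ⇒ q_E = 40.25 − 0.25q_C.
Similarly q_C = 38 − 0.25q_E.
Substituting the second reaction function into the first: q_E = 40.25 − 0.25(38 − 0.25q_E), which gives 0.9375q_E = 30.75 ⇒ q_E = 32.8.
Then q_C = 38 − 0.25·32.8 = 29.8.
P_E = 219 − 2·32.8 − 29.8 = 123.6.
Profit = (123.6 − 58)·32.8 = 2151.68.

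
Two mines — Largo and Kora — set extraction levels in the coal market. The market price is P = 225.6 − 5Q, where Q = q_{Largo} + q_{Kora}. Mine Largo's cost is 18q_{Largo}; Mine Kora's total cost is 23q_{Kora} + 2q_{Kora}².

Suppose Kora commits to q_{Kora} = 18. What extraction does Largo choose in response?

Mine Largo's profit: π = q_{Largo}(225.6 − 5(q_{Largo} + q_{Kora})) − 18q_{Largo}.
∂π/∂q_{Largo} = 207.6 − 10q_{Largo} − 5q_{Kora} = 0, so q_{Largo} = 20.76 − 0.5q_{Kora}.
At q_{Kora} = 18: q_{Largo} = 20.76 − 0.5·18 = 11.76.

11.76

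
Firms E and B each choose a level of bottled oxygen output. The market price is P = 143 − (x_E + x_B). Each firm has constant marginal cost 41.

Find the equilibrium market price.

Firm E's profit: π = x_E(143 − (x_E + x_B)) − 41x_E.
∂π/∂x_E = 102 − 2x_E − x_B = 0, so x_E = 51 − 0.5x_B.
The game is symmetric, so in equilibrium x_B = x_E: the reaction function gives 1.5x_E = 51, hence x_E = 34.
Equilibrium price: P = 143 − 68 = 75.

75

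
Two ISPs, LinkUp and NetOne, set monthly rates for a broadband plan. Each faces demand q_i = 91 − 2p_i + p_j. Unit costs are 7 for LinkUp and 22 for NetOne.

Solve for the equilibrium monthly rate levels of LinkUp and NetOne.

LinkUp's profit: π = (p_{LinkUp} − 7)(91 − 2p_{LinkUp} + p_{NetOne}).
∂π/∂p_{LinkUp} = 105 − 4p_{LinkUp} + p_{NetOne} = 0 ⇒ p_{LinkUp} = 26.25 + 0.25p_{NetOne}.
Similarly p_{NetOne} = 33.75 + 0.25p_{LinkUp}.
Plugging p_{NetOne} into LinkUp's best response: p_{LinkUp} = 26.25 + 0.25(33.75 + 0.25p_{LinkUp}) ⇒ 0.9375p_{LinkUp} = 34.6875, so p_{LinkUp} = 37.
Then p_{NetOne} = 33.75 + 0.25·37 = 43.

37, 43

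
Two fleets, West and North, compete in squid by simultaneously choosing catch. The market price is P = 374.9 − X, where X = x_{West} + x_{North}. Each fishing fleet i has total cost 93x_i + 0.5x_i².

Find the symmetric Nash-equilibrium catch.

70.475

Fishing fleet West's profit: π = x_{West}(374.9 − (x_{West} + x_{North})) − 93x_{West} − 0.5x_{West}².
∂π/∂x_{West} = 281.9 − 3x_{West} − x_{North} = 0, so x_{West} = 2819/30 − (1/3)x_{North}.
Setting x_{West} = x_{North} in the reaction function: x_{West} = 2819/30 − (1/3)x_{West}, so x_{West} = (2819/30) / (4/3) = 70.475.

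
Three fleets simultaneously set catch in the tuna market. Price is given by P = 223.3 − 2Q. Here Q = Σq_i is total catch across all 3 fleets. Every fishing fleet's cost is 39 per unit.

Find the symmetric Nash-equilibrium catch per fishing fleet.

A representative fishing fleet's profit is π_i = q_i(223.3 − 2Q) − 39q_i, with Q = q_i + Σ_{j≠i} q_j.
First-order condition: 184.3 − 4q_i − 2Σ_{j≠i} q_j = 0.
In a symmetric equilibrium every fishing fleet chooses the same q, so Σ_{j≠i} q_j = 2q. The condition becomes 184.3 − 8q = 0, giving q = 184.3/8 = 23.0375.

23.0375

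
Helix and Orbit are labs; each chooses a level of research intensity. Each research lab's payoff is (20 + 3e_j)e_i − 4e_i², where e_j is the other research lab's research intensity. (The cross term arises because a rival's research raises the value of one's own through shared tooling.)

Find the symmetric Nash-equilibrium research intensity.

4

Helix's payoff is (20 + 3e_O)e_H − 4e_H².
∂π/∂e_H = 20 + 3e_O − 8e_H = 0, so e_H = 2.5 + 0.375e_O.
The game is symmetric, so in equilibrium e_O = e_H: the reaction function gives 0.625e_H = 2.5, hence e_H = 4.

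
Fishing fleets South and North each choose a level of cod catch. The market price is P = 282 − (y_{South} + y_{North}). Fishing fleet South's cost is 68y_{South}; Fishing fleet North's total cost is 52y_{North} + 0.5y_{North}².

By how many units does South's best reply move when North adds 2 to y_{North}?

Fishing fleet South's profit: π = y_{South}(282 − (y_{South} + y_{North})) − 68y_{South}.
∂π/∂y_{South} = 214 − 2y_{South} − y_{North} = 0, so y_{South} = 107 − 0.5y_{North}.
The reaction-function slope is −0.5, so a 2-unit rise in y_{North} moves y_{South} by −0.5 × 2 = −1. South's best response falls — the actions are strategic substitutes.

-1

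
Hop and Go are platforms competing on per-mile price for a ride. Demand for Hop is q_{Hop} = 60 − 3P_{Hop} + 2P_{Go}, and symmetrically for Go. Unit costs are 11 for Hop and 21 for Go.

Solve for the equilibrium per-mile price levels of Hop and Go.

25.125, 28.875

Hop's profit: π = (P_{Hop} − 11)(60 − 3P_{Hop} + 2P_{Go}).
∂π/∂P_{Hop} = 93 − 6P_{Hop} + 2P_{Go} = 0 ⇒ P_{Hop} = 15.5 + (1/3)P_{Go}.
Similarly P_{Go} = 20.5 + (1/3)P_{Hop}.
Solving the two reaction functions simultaneously: (1 − (1/3)(1/3))P_{Hop} = 15.5 + (1/3)·20.5, so (8/9)P_{Hop} = 67/3 and P_{Hop} = 25.125.
Then P_{Go} = 20.5 + (1/3)·25.125 = 28.875.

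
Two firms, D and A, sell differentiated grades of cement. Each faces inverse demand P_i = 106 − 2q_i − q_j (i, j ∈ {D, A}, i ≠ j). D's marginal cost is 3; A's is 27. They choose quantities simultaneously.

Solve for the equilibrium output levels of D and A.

22.2, 14.2

Firm D's profit: π = q_D(106 − 2q_D − q_A) − 3q_D.
∂π/∂q_D = 103 − 4q_D − q_A = 0 ⇒ q_D = 25.75 − 0.25q_A.
Similarly q_A = 19.75 − 0.25q_D.
Substituting the second reaction function into the first: q_D = 25.75 − 0.25(19.75 − 0.25q_D), which gives 0.9375q_D = 20.8125 ⇒ q_D = 22.2.
Then q_A = 19.75 − 0.25·22.2 = 14.2.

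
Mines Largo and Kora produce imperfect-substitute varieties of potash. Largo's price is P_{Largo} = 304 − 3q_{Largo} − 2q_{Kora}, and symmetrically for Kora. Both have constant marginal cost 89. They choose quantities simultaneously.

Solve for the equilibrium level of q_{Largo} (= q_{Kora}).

26.875

Mine Largo's profit: π = q_{Largo}(304 − 3q_{Largo} − 2q_{Kora}) − 89q_{Largo}.
∂π/∂q_{Largo} = 215 − 6q_{Largo} − 2q_{Kora} = 0 ⇒ q_{Largo} = 215/6 − (1/3)q_{Kora}.
The game is symmetric, so in equilibrium q_{Kora} = q_{Largo}: the reaction function gives (4/3)q_{Largo} = 215/6, hence q_{Largo} = 26.875.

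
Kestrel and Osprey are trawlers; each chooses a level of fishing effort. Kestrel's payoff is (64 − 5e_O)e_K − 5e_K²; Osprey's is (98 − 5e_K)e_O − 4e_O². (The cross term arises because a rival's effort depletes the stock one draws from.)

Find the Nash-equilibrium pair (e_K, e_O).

0.4, 12

Expanding Kestrel's payoff: 64e_K − 5e_Oe_K − 5e_K².
∂π/∂e_K = 64 − 5e_O − 10e_K = 0, so e_K = 6.4 − 0.5e_O.
Likewise for Osprey: e_O = 12.25 − 0.625e_K.
Solving the two reaction functions simultaneously: (1 − (−0.5)(−0.625))e_K = 6.4 − 0.5·12.25, so 0.6875e_K = 0.275 and e_K = 0.4.
Then e_O = 12.25 − 0.625·0.4 = 12.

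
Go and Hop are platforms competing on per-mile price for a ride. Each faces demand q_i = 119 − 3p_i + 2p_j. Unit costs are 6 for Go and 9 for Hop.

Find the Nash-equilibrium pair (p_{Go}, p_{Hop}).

34.8125, 35.9375

Go's profit: π = (p_{Go} − 6)(119 − 3p_{Go} + 2p_{Hop}).
∂π/∂p_{Go} = 137 − 6p_{Go} + 2p_{Hop} = 0 ⇒ p_{Go} = 137/6 + (1/3)p_{Hop}.
Similarly p_{Hop} = 73/3 + (1/3)p_{Go}.
Solving the two reaction functions simultaneously: (1 − (1/3)(1/3))p_{Go} = 137/6 + (1/3)·(73/3), so (8/9)p_{Go} = 557/18 and p_{Go} = 34.8125.
Then p_{Hop} = 73/3 + (1/3)·34.8125 = 35.9375.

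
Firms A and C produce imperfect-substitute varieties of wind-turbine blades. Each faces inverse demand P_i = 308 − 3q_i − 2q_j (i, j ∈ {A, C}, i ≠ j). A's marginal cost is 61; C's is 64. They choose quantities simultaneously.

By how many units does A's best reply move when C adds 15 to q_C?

-5

Firm A's profit: π = q_A(308 − 3q_A − 2q_C) − 61q_A.
∂π/∂q_A = 247 − 6q_A − 2q_C = 0 ⇒ q_A = 247/6 − (1/3)q_C.
The reaction-function slope is −1/3, so a 15-unit rise in q_C moves q_A by −1/3 × 15 = −5. A's best response falls — the actions are strategic substitutes.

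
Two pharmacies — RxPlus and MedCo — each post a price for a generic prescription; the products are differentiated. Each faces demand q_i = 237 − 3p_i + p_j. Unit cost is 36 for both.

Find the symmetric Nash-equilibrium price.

69

RxPlus's profit: π = (p_{RxPlus} − 36)(237 − 3p_{RxPlus} + p_{MedCo}).
∂π/∂p_{RxPlus} = 345 − 6p_{RxPlus} + p_{MedCo} = 0 ⇒ p_{RxPlus} = 57.5 + (1/6)p_{MedCo}.
The game is symmetric, so in equilibrium p_{MedCo} = p_{RxPlus}: the reaction function gives (5/6)p_{RxPlus} = 57.5, hence p_{RxPlus} = 69.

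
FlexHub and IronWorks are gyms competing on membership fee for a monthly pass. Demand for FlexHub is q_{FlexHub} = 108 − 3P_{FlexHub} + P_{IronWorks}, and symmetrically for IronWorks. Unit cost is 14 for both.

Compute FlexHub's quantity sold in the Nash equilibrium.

48

FlexHub's profit: π = (P_{FlexHub} − 14)(108 − 3P_{FlexHub} + P_{IronWorks}).
∂π/∂P_{FlexHub} = 150 − 6P_{FlexHub} + P_{IronWorks} = 0 ⇒ P_{FlexHub} = 25 + (1/6)P_{IronWorks}.
The game is symmetric, so in equilibrium P_{IronWorks} = P_{FlexHub}: the reaction function gives (5/6)P_{FlexHub} = 25, hence P_{FlexHub} = 30.
q_{FlexHub} = 108 − 3·30 + 30 = 48.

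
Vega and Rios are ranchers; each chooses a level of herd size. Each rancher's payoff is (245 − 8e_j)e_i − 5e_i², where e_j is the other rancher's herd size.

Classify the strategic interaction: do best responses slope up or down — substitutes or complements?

Vega's payoff is (245 − 8e_R)e_V − 5e_V².
∂π/∂e_V = 245 − 8e_R − 10e_V = 0, so e_V = 24.5 − 0.8e_R.
The best-response slope de_V/de_R = −0.8 < 0: the reaction function is downward-sloping, so the choices are strategic substitutes.

strategic substitutes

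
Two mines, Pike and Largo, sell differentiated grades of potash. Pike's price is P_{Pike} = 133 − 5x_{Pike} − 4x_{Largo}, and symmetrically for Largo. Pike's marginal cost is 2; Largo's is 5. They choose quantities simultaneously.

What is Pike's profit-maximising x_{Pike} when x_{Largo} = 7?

10.3

Mine Pike's profit: π = x_{Pike}(133 − 5x_{Pike} − 4x_{Largo}) − 2x_{Pike}.
∂π/∂x_{Pike} = 131 − 10x_{Pike} − 4x_{Largo} = 0 ⇒ x_{Pike} = 13.1 − 0.4x_{Largo}.
At x_{Largo} = 7: x_{Pike} = 13.1 − 0.4·7 = 10.3.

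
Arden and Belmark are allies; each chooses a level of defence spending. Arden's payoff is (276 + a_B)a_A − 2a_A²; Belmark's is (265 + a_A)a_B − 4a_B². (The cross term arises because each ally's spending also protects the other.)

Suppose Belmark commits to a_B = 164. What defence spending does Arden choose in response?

110

Expanding Arden's payoff: 276a_A + a_Ba_A − 2a_A².
∂π/∂a_A = 276 + a_B − 4a_A = 0, so a_A = 69 + 0.25a_B.
At a_B = 164: a_A = 69 + 0.25·164 = 110.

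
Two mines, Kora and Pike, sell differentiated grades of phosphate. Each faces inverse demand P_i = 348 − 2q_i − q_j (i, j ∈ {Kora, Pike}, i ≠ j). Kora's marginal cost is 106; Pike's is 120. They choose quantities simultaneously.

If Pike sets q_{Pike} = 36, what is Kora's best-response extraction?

Mine Kora's profit: π = q_{Kora}(348 − 2q_{Kora} − q_{Pike}) − 106q_{Kora}.
∂π/∂q_{Kora} = 242 − 4q_{Kora} − q_{Pike} = 0 ⇒ q_{Kora} = 60.5 − 0.25q_{Pike}.
At q_{Pike} = 36: q_{Kora} = 60.5 − 0.25·36 = 51.5.

51.5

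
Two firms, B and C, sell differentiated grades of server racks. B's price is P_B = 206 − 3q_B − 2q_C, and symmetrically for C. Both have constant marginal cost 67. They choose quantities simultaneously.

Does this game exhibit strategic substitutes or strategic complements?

strategic substitutes

Firm B's profit: π = q_B(206 − 3q_B − 2q_C) − 67q_B.
∂π/∂q_B = 139 − 6q_B − 2q_C = 0 ⇒ q_B = 139/6 − (1/3)q_C.
The best-response slope dq_B/dq_C = −1/3 < 0: the reaction function is downward-sloping, so the choices are strategic substitutes.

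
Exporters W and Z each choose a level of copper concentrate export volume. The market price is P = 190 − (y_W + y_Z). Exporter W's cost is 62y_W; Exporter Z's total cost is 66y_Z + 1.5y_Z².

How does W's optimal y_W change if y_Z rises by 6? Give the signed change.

Exporter W's profit: π = y_W(190 − (y_W + y_Z)) − 62y_W.
∂π/∂y_W = 128 − 2y_W − y_Z = 0, so y_W = 64 − 0.5y_Z.
The reaction-function slope is −0.5, so a 6-unit rise in y_Z moves y_W by −0.5 × 6 = −3. W's best response falls — the actions are strategic substitutes.

-3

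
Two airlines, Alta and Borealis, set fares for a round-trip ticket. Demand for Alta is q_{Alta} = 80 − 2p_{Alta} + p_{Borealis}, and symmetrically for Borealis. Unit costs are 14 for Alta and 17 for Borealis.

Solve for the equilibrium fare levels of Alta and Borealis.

36.4, 37.6

Alta's profit: π = (p_{Alta} − 14)(80 − 2p_{Alta} + p_{Borealis}).
∂π/∂p_{Alta} = 108 − 4p_{Alta} + p_{Borealis} = 0 ⇒ p_{Alta} = 27 + 0.25p_{Borealis}.
Similarly p_{Borealis} = 28.5 + 0.25p_{Alta}.
Solving the two reaction functions simultaneously: (1 − (0.25)(0.25))p_{Alta} = 27 + 0.25·28.5, so 0.9375p_{Alta} = 34.125 and p_{Alta} = 36.4.
Then p_{Borealis} = 28.5 + 0.25·36.4 = 37.6.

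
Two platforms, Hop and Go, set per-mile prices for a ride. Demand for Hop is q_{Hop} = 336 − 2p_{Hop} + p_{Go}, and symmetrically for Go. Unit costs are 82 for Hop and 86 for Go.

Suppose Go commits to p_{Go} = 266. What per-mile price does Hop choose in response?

Hop's profit: π = (p_{Hop} − 82)(336 − 2p_{Hop} + p_{Go}).
∂π/∂p_{Hop} = 500 − 4p_{Hop} + p_{Go} = 0 ⇒ p_{Hop} = 125 + 0.25p_{Go}.
At p_{Go} = 266: p_{Hop} = 125 + 0.25·266 = 191.5.

191.5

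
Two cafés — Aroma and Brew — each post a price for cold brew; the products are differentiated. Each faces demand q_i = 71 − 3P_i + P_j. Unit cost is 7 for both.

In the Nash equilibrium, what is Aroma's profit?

389.88

Aroma's profit: π = (P_{Aroma} − 7)(71 − 3P_{Aroma} + P_{Brew}).
∂π/∂P_{Aroma} = 92 − 6P_{Aroma} + P_{Brew} = 0 ⇒ P_{Aroma} = 46/3 + (1/6)P_{Brew}.
Setting P_{Aroma} = P_{Brew} in the reaction function: P_{Aroma} = 46/3 + (1/6)P_{Aroma}, so P_{Aroma} = (46/3) / (5/6) = 18.4.
q_{Aroma} = 71 − 3·18.4 + 18.4 = 34.2.
Profit = (18.4 − 7)·34.2 = 389.88.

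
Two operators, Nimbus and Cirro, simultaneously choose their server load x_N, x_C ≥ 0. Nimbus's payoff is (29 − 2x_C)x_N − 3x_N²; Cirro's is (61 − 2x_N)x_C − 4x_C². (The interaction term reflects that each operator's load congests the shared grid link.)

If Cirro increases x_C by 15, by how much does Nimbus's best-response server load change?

Expanding Nimbus's payoff: 29x_N − 2x_Cx_N − 3x_N².
∂π/∂x_N = 29 − 2x_C − 6x_N = 0, so x_N = 29/6 − (1/3)x_C.
The reaction-function slope is −1/3, so a 15-unit rise in x_C moves x_N by −1/3 × 15 = −5. Nimbus's best response falls — the actions are strategic substitutes.

-5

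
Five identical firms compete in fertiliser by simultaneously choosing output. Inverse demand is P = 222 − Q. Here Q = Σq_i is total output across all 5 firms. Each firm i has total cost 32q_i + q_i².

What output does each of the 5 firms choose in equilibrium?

23.75

A representative firm's profit is π_i = q_i(222 − Q) − 32q_i − q_i², with Q = q_i + Σ_{j≠i} q_j.
First-order condition: 190 − 4q_i − Σ_{j≠i} q_j = 0.
In a symmetric equilibrium every firm chooses the same q, so Σ_{j≠i} q_j = 4q. The condition becomes 190 − 8q = 0, giving q = 190/8 = 23.75.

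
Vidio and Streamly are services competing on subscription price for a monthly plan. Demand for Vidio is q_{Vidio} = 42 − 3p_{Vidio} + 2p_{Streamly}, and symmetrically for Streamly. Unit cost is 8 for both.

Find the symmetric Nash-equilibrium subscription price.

16.5

Vidio's profit: π = (p_{Vidio} − 8)(42 − 3p_{Vidio} + 2p_{Streamly}).
∂π/∂p_{Vidio} = 66 − 6p_{Vidio} + 2p_{Streamly} = 0 ⇒ p_{Vidio} = 11 + (1/3)p_{Streamly}.
The game is symmetric, so in equilibrium p_{Streamly} = p_{Vidio}: the reaction function gives (2/3)p_{Vidio} = 11, hence p_{Vidio} = 16.5.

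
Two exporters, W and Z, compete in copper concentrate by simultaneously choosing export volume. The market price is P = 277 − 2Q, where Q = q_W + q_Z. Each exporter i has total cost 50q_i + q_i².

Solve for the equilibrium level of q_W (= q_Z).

28.375

Exporter W's profit: π = q_W(277 − 2(q_W + q_Z)) − 50q_W − q_W².
∂π/∂q_W = 227 − 6q_W − 2q_Z = 0, so q_W = 227/6 − (1/3)q_Z.
The game is symmetric, so in equilibrium q_Z = q_W: the reaction function gives (4/3)q_W = 227/6, hence q_W = 28.375.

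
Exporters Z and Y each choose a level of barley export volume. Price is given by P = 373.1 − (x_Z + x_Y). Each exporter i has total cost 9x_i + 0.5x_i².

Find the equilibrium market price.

Exporter Z's profit: π = x_Z(373.1 − (x_Z + x_Y)) − 9x_Z − 0.5x_Z².
∂π/∂x_Z = 364.1 − 3x_Z − x_Y = 0, so x_Z = 3641/30 − (1/3)x_Y.
Setting x_Z = x_Y in the reaction function: x_Z = 3641/30 − (1/3)x_Z, so x_Z = (3641/30) / (4/3) = 91.025.
Equilibrium price: P = 373.1 − 182.05 = 191.05.

191.05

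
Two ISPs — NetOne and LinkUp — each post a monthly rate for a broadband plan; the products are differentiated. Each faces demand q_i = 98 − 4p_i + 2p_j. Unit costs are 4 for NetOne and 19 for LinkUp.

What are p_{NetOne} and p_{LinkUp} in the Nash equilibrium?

21, 27

NetOne's profit: π = (p_{NetOne} − 4)(98 − 4p_{NetOne} + 2p_{LinkUp}).
∂π/∂p_{NetOne} = 114 − 8p_{NetOne} + 2p_{LinkUp} = 0 ⇒ p_{NetOne} = 14.25 + 0.25p_{LinkUp}.
Similarly p_{LinkUp} = 21.75 + 0.25p_{NetOne}.
Plugging p_{LinkUp} into NetOne's best response: p_{NetOne} = 14.25 + 0.25(21.75 + 0.25p_{NetOne}) ⇒ 0.9375p_{NetOne} = 19.6875, so p_{NetOne} = 21.
Then p_{LinkUp} = 21.75 + 0.25·21 = 27.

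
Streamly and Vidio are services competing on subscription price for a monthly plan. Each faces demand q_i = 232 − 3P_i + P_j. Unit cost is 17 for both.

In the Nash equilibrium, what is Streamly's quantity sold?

Streamly's profit: π = (P_{Streamly} − 17)(232 − 3P_{Streamly} + P_{Vidio}).
∂π/∂P_{Streamly} = 283 − 6P_{Streamly} + P_{Vidio} = 0 ⇒ P_{Streamly} = 283/6 + (1/6)P_{Vidio}.
Setting P_{Streamly} = P_{Vidio} in the reaction function: P_{Streamly} = 283/6 + (1/6)P_{Streamly}, so P_{Streamly} = (283/6) / (5/6) = 56.6.
q_{Streamly} = 232 − 3·56.6 + 56.6 = 118.8.

118.8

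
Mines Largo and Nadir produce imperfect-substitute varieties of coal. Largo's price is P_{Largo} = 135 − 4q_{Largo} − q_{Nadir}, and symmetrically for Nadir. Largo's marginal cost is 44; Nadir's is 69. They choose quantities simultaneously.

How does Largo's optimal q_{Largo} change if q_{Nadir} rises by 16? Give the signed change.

Mine Largo's profit: π = q_{Largo}(135 − 4q_{Largo} − q_{Nadir}) − 44q_{Largo}.
∂π/∂q_{Largo} = 91 − 8q_{Largo} − q_{Nadir} = 0 ⇒ q_{Largo} = 11.375 − 0.125q_{Nadir}.
The reaction-function slope is −0.125, so a 16-unit rise in q_{Nadir} moves q_{Largo} by −0.125 × 16 = −2. Largo's best response falls — the actions are strategic substitutes.

-2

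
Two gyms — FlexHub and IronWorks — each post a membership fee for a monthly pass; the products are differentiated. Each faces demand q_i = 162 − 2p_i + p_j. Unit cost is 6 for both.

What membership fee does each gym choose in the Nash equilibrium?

58

FlexHub's profit: π = (p_{FlexHub} − 6)(162 − 2p_{FlexHub} + p_{IronWorks}).
∂π/∂p_{FlexHub} = 174 − 4p_{FlexHub} + p_{IronWorks} = 0 ⇒ p_{FlexHub} = 43.5 + 0.25p_{IronWorks}.
By symmetry p_{IronWorks} = p_{FlexHub}; substituting into the reaction function, 0.75p_{FlexHub} = 43.5 and p_{FlexHub} = 58.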